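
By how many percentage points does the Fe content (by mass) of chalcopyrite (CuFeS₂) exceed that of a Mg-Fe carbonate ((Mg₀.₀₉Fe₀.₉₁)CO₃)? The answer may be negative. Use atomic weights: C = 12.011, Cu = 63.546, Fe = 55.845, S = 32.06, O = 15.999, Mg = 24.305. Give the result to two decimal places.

Fe in CuFeS₂: molar mass 183.511 g/mol; 1×55.845 = 55.845 g → 30.43 wt%.
Fe in (Mg₀.₀₉Fe₀.₉₁)CO₃: molar mass 113.014 g/mol; 0.91×55.845 = 50.819 g → 44.97 wt%.
Difference = 30.43 − 44.97 = -14.54 percentage points.

-14.54 percentage points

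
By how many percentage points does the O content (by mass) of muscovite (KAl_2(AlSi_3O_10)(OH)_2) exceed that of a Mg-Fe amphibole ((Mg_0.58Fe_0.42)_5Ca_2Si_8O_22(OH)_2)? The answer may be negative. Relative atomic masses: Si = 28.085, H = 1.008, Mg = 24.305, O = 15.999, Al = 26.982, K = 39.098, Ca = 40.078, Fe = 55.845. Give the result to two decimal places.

O in KAl_2(AlSi_3O_10)(OH)_2: molar mass 398.303 g/mol; 12×15.999 = 191.988 g → 48.20 wt%.
O in (Mg_0.58Fe_0.42)_5Ca_2Si_8O_22(OH)_2: molar mass 878.587 g/mol; 24×15.999 = 383.976 g → 43.70 wt%.
Difference = 48.20 − 43.70 = 4.50 percentage points.

4.50 percentage points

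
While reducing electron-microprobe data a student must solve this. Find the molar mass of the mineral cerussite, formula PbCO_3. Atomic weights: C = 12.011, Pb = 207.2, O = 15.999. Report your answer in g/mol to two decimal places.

267.21 g/mol

M = 1·207.2 + 1·12.011 + 3·15.999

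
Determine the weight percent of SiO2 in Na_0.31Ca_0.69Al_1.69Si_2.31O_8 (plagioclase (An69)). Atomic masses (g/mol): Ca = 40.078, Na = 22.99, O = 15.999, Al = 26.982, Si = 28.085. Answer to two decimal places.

Molar mass of Na_0.31Ca_0.69Al_1.69Si_2.31O_8 = 0.31·22.99 + 0.69·40.078 + 1.69·26.982 + 2.31·28.085 + 8·15.999 = 273.249 g/mol.
Each formula unit contains 2.31 Si, equivalent to 2.31/1 = 2.3100 mol SiO2.
M(SiO2) = 1×28.085 + 2×15.999 = 60.083 g/mol.
Mass of SiO2 per formula unit = 2.3100 × 60.083 = 138.792 g.
SiO2 wt% = 138.792 / 273.249 × 100 = 50.79%.

50.79 wt%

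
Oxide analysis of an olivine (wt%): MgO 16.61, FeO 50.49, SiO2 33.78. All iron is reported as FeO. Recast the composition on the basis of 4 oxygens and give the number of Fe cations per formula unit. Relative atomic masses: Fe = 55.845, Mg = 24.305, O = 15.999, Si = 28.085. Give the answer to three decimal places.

1.255 Fe apfu

MgO (M=40.304): mol = 0.41212; Mg = 0.41212, O = 0.41212.
FeO (M=71.844): mol = 0.70277; Fe = 0.70277, O = 0.70277.
SiO2 (M=60.083): mol = 0.56222; Si = 0.56222, O = 1.12444.
ΣO = 2.23933; factor = 4/ΣO = 1.78625.
Fe apfu = 0.70277 × 1.78625 = 1.255.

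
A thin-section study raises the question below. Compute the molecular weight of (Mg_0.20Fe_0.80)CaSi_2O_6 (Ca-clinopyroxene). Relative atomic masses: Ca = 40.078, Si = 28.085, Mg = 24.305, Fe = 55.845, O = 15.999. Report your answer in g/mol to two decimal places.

M = 0.20·24.305 + 0.80·55.845 + 1·40.078 + 2·28.085 + 6·15.999

241.78 g/mol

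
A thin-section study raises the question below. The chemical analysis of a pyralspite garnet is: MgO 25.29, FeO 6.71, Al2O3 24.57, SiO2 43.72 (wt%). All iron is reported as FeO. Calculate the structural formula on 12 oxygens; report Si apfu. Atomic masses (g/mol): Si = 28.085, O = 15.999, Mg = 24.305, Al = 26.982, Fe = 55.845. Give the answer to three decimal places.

3.012 Si apfu

MgO (M=40.304): mol = 0.62748; Mg = 0.62748, O = 0.62748.
FeO (M=71.844): mol = 0.09340; Fe = 0.09340, O = 0.09340.
Al2O3 (M=101.961): mol = 0.24097; Al = 0.48194, O = 0.72291.
SiO2 (M=60.083): mol = 0.72766; Si = 0.72766, O = 1.45532.
ΣO = 2.89911; factor = 12/ΣO = 4.13920.
Si apfu = 0.72766 × 4.13920 = 3.012.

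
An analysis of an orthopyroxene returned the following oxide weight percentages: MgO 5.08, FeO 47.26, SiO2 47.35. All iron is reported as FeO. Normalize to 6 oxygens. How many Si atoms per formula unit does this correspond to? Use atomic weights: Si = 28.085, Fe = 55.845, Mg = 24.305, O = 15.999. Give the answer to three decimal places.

MgO: 5.08/40.304 = 0.12604 mol → 0.12604 mol Mg, 0.12604 mol O.
FeO: 47.26/71.844 = 0.65781 mol → 0.65781 mol Fe, 0.65781 mol O.
SiO2: 47.35/60.083 = 0.78808 mol → 0.78808 mol Si, 1.57616 mol O.
Total oxygen = 2.36001 mol. Normalization factor = 6/2.36001 = 2.54236.
Si per 6 O = 0.78808 × 2.54236 = 2.004.

2.004 Si apfu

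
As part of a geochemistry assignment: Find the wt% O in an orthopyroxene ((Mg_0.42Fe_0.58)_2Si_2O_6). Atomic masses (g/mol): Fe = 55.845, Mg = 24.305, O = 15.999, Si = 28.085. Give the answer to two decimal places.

40.44 mass %

Molar mass of (Mg_0.42Fe_0.58)_2Si_2O_6: 0.84·24.305 + 1.16·55.845 + 2·28.085 + 6·15.999 = 237.360 g/mol.
Mass of O per formula unit: 6 × 15.999 = 95.994 g.
Weight fraction O = 95.994 / 237.360 = 0.4044.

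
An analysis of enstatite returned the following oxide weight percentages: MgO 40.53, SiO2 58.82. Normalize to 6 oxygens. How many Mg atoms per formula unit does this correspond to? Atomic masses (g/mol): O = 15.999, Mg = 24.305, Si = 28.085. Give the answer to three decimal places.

MgO: 40.53/40.304 = 1.00561 mol → 1.00561 mol Mg, 1.00561 mol O.
SiO2: 58.82/60.083 = 0.97898 mol → 0.97898 mol Si, 1.95796 mol O.
Total oxygen = 2.96357 mol. Normalization factor = 6/2.96357 = 2.02459.
Mg per 6 O = 1.00561 × 2.02459 = 2.036.

2.036 Mg apfu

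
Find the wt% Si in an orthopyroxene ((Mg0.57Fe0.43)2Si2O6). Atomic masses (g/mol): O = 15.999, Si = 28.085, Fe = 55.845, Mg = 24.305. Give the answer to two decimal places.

24.65 mass %

Molar mass of (Mg0.57Fe0.43)2Si2O6: 1.14×24.305 + 0.86×55.845 + 2×28.085 + 6×15.999 = 227.898 g/mol.
Mass of Si per formula unit: 2 × 28.085 = 56.170 g.
Weight fraction Si = 56.170 / 227.898 = 0.2465.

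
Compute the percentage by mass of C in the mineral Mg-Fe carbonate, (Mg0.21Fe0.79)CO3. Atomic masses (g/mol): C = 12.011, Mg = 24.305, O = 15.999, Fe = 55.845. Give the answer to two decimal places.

Molar mass of (Mg0.21Fe0.79)CO3: 0.21*24.305 + 0.79*55.845 + 1*12.011 + 3*15.999 = 109.230 g/mol.
Mass of C per formula unit: 1 × 12.011 = 12.011 g.
Weight fraction C = 12.011 / 109.230 = 0.1100.

11.00 wt%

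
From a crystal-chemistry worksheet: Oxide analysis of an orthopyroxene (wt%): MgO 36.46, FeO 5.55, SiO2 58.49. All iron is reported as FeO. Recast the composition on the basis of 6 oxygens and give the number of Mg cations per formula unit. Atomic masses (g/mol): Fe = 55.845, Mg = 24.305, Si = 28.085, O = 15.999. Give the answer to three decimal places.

1.853 Mg apfu

MgO: 36.46/40.304 = 0.90462 mol → 0.90462 mol Mg, 0.90462 mol O.
FeO: 5.55/71.844 = 0.07725 mol → 0.07725 mol Fe, 0.07725 mol O.
SiO2: 58.49/60.083 = 0.97349 mol → 0.97349 mol Si, 1.94698 mol O.
Total oxygen = 2.92885 mol. Normalization factor = 6/2.92885 = 2.04859.
Mg per 6 O = 0.90462 × 2.04859 = 1.853.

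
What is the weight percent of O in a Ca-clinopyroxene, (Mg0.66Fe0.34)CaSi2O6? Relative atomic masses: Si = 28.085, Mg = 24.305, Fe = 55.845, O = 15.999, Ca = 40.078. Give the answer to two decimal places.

42.24 weight percent

M((Mg0.66Fe0.34)CaSi2O6) = 227.271 g/mol.
O contributes 6 × 15.999 = 95.994 g per mole.
95.994/227.271 = 0.4224 → 42.24%.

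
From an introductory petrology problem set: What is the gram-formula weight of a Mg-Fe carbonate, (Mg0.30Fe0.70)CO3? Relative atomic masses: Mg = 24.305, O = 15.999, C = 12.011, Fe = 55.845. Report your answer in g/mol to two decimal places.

M = 0.30·24.305 + 0.70·55.845 + 1·12.011 + 3·15.999

106.39 g/mol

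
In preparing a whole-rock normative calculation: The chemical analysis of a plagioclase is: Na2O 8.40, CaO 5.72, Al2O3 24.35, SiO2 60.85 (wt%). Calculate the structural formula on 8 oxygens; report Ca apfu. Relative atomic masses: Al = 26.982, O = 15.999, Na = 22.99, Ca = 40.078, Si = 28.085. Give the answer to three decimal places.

8.40 wt% Na2O ÷ 61.979 g/mol = 0.13553 mol, giving 0.27106 Na and 0.13553 O.
5.72 wt% CaO ÷ 56.077 g/mol = 0.10200 mol, giving 0.10200 Ca and 0.10200 O.
24.35 wt% Al2O3 ÷ 101.961 g/mol = 0.23882 mol, giving 0.47764 Al and 0.71646 O.
60.85 wt% SiO2 ÷ 60.083 g/mol = 1.01277 mol, giving 1.01277 Si and 2.02554 O.
Oxygen sums to 2.97953; scaling by 8/2.97953 = 2.68499 puts the formula on 8 O.
Ca: 0.10200 × 2.68499 = 0.274 atoms per formula unit.

0.274 Ca apfu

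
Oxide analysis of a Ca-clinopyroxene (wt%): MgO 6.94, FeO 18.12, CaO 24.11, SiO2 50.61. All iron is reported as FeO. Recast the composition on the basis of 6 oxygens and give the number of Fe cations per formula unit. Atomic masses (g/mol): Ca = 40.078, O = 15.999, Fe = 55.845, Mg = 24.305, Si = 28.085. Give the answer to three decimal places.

MgO (M=40.304): mol = 0.17219; Mg = 0.17219, O = 0.17219.
FeO (M=71.844): mol = 0.25221; Fe = 0.25221, O = 0.25221.
CaO (M=56.077): mol = 0.42994; Ca = 0.42994, O = 0.42994.
SiO2 (M=60.083): mol = 0.84233; Si = 0.84233, O = 1.68466.
ΣO = 2.53900; factor = 6/ΣO = 2.36314.
Fe apfu = 0.25221 × 2.36314 = 0.596.

0.596 Fe apfu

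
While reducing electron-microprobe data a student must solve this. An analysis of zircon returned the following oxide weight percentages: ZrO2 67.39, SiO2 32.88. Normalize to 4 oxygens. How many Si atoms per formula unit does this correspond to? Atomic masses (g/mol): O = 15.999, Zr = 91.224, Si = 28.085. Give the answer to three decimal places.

67.39 wt% ZrO2 ÷ 123.222 g/mol = 0.54690 mol, giving 0.54690 Zr and 1.09380 O.
32.88 wt% SiO2 ÷ 60.083 g/mol = 0.54724 mol, giving 0.54724 Si and 1.09448 O.
Oxygen sums to 2.18828; scaling by 4/2.18828 = 1.82792 puts the formula on 4 O.
Si: 0.54724 × 1.82792 = 1.000 atoms per formula unit.

1.000 Si apfu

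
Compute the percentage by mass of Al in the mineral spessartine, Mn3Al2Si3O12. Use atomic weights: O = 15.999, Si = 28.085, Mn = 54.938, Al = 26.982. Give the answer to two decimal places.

Formula mass = 3*54.938 + 2*26.982 + 3*28.085 + 12*15.999 = 495.021 g/mol, of which 53.964 g is Al.
So Al makes up 53.964/495.021 = 0.1090 of the mass, i.e. 10.90%.

10.90 weight percent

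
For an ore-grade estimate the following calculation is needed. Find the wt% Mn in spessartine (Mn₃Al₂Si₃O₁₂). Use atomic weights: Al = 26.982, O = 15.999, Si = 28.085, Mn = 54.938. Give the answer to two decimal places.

33.29 wt%

Molar mass of Mn₃Al₂Si₃O₁₂: 3*54.938 + 2*26.982 + 3*28.085 + 12*15.999 = 495.021 g/mol.
Mass of Mn per formula unit: 3 × 54.938 = 164.814 g.
Weight fraction Mn = 164.814 / 495.021 = 0.3329.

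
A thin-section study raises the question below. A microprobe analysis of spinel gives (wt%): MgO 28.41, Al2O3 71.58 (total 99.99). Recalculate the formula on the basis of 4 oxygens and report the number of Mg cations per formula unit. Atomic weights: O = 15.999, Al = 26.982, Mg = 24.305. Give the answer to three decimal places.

28.41 wt% MgO ÷ 40.304 g/mol = 0.70489 mol, giving 0.70489 Mg and 0.70489 O.
71.58 wt% Al2O3 ÷ 101.961 g/mol = 0.70203 mol, giving 1.40406 Al and 2.10609 O.
Oxygen sums to 2.81098; scaling by 4/2.81098 = 1.42299 puts the formula on 4 O.
Mg: 0.70489 × 1.42299 = 1.003 atoms per formula unit.

1.003 Mg apfu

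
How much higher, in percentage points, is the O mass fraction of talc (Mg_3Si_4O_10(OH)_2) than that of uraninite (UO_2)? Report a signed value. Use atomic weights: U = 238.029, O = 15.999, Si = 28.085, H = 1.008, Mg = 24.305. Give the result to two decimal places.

O in Mg_3Si_4O_10(OH)_2: molar mass 379.259 g/mol; 12×15.999 = 191.988 g → 50.62 wt%.
O in UO_2: molar mass 270.027 g/mol; 2×15.999 = 31.998 g → 11.85 wt%.
Difference = 50.62 − 11.85 = 38.77 percentage points.

38.77 percentage points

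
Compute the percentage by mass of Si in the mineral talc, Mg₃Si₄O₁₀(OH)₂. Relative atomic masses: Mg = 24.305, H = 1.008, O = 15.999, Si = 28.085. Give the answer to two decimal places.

29.62 weight percent

Molar mass of Mg₃Si₄O₁₀(OH)₂: 3·24.305 + 4·28.085 + 12·15.999 + 2·1.008 = 379.259 g/mol.
Mass of Si per formula unit: 4 × 28.085 = 112.340 g.
Weight fraction Si = 112.340 / 379.259 = 0.2962.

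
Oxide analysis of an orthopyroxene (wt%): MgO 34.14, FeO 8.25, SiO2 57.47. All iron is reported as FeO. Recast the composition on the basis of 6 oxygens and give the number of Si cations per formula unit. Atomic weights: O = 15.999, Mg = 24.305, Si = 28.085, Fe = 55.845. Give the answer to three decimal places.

1.996 Si apfu

MgO: 34.14/40.304 = 0.84706 mol → 0.84706 mol Mg, 0.84706 mol O.
FeO: 8.25/71.844 = 0.11483 mol → 0.11483 mol Fe, 0.11483 mol O.
SiO2: 57.47/60.083 = 0.95651 mol → 0.95651 mol Si, 1.91302 mol O.
Total oxygen = 2.87491 mol. Normalization factor = 6/2.87491 = 2.08702.
Si per 6 O = 0.95651 × 2.08702 = 1.996.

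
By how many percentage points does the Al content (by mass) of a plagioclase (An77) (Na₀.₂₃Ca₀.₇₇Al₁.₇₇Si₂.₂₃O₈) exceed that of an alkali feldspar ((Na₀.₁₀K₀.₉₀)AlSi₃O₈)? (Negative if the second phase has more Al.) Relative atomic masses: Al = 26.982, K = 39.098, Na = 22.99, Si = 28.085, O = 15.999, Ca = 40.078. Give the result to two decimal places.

7.65 percentage points

Al in Na₀.₂₃Ca₀.₇₇Al₁.₇₇Si₂.₂₃O₈: molar mass 274.527 g/mol; 1.77×26.982 = 47.758 g → 17.40 wt%.
Al in (Na₀.₁₀K₀.₉₀)AlSi₃O₈: molar mass 276.716 g/mol; 1×26.982 = 26.982 g → 9.75 wt%.
Difference = 17.40 − 9.75 = 7.65 percentage points.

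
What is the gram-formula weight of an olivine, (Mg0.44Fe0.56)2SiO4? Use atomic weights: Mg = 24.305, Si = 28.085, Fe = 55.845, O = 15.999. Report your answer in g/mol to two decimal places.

176.02 g/mol

M = 0.88(24.305) + 1.12(55.845) + 1(28.085) + 4(15.999)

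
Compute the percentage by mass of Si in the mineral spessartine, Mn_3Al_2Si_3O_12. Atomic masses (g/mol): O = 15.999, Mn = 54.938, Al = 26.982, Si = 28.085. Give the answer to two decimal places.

17.02 wt%

Molar mass of Mn_3Al_2Si_3O_12: 3×54.938 + 2×26.982 + 3×28.085 + 12×15.999 = 495.021 g/mol.
Mass of Si per formula unit: 3 × 28.085 = 84.255 g.
Weight fraction Si = 84.255 / 495.021 = 0.1702.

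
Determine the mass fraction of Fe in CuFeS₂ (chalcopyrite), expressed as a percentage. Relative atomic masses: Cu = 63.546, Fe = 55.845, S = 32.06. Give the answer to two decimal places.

30.43 mass %

Formula mass = 1·63.546 + 1·55.845 + 2·32.06 = 183.511 g/mol, of which 55.845 g is Fe.
So Fe makes up 55.845/183.511 = 0.3043 of the mass, i.e. 30.43%.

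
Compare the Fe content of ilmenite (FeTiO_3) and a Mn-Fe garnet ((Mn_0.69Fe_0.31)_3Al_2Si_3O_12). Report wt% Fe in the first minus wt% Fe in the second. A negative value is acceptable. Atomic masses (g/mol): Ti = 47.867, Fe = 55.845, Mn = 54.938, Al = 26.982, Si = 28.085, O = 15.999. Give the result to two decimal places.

M(FeTiO_3) = 151.709 g/mol, so wt% Fe = 55.845/151.709 × 100 = 36.81%.
M((Mn_0.69Fe_0.31)_3Al_2Si_3O_12) = 495.865 g/mol, so wt% Fe = 51.936/495.865 × 100 = 10.47%.
36.81 − 10.47 = 26.34 pp.

26.34 percentage points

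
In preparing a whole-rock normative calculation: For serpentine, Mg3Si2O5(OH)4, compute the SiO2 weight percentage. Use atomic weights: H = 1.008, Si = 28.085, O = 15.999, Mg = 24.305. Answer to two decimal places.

43.36 wt%

Molar mass of Mg3Si2O5(OH)4 = 3×24.305 + 2×28.085 + 9×15.999 + 4×1.008 = 277.108 g/mol.
Each formula unit contains 2 Si, equivalent to 2/1 = 2.0000 mol SiO2.
M(SiO2) = 1×28.085 + 2×15.999 = 60.083 g/mol.
Mass of SiO2 per formula unit = 2.0000 × 60.083 = 120.166 g.
SiO2 wt% = 120.166 / 277.108 × 100 = 43.36%.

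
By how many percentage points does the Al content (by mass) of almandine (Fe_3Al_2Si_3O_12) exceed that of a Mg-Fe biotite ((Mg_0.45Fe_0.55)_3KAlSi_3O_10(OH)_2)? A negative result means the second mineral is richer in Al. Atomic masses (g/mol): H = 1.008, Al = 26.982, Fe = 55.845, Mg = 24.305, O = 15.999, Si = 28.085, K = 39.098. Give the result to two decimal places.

M(Fe_3Al_2Si_3O_12) = 497.742 g/mol, so wt% Al = 53.964/497.742 × 100 = 10.84%.
M((Mg_0.45Fe_0.55)_3KAlSi_3O_10(OH)_2) = 469.295 g/mol, so wt% Al = 26.982/469.295 × 100 = 5.75%.
10.84 − 5.75 = 5.09 pp.

5.09 percentage points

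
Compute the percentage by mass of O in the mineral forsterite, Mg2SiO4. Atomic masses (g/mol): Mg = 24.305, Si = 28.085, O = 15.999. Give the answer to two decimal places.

45.49 weight percent

Molar mass of Mg2SiO4: 2*24.305 + 1*28.085 + 4*15.999 = 140.691 g/mol.
Mass of O per formula unit: 4 × 15.999 = 63.996 g.
Weight fraction O = 63.996 / 140.691 = 0.4549.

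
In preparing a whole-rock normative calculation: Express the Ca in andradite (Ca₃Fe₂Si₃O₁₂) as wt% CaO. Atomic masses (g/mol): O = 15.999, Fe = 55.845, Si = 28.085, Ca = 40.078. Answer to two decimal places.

Molar mass of Ca₃Fe₂Si₃O₁₂ = 3*40.078 + 2*55.845 + 3*28.085 + 12*15.999 = 508.167 g/mol.
Each formula unit contains 3 Ca, equivalent to 3/1 = 3.0000 mol CaO.
M(CaO) = 1×40.078 + 1×15.999 = 56.077 g/mol.
Mass of CaO per formula unit = 3.0000 × 56.077 = 168.231 g.
CaO wt% = 168.231 / 508.167 × 100 = 33.11%.

33.11 wt%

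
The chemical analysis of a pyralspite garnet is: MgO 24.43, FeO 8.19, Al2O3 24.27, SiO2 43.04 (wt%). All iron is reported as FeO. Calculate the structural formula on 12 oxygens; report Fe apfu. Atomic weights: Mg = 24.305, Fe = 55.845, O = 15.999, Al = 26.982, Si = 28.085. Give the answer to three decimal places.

0.477 Fe apfu

MgO (M=40.304): mol = 0.60614; Mg = 0.60614, O = 0.60614.
FeO (M=71.844): mol = 0.11400; Fe = 0.11400, O = 0.11400.
Al2O3 (M=101.961): mol = 0.23803; Al = 0.47606, O = 0.71409.
SiO2 (M=60.083): mol = 0.71634; Si = 0.71634, O = 1.43268.
ΣO = 2.86691; factor = 12/ΣO = 4.18569.
Fe apfu = 0.11400 × 4.18569 = 0.477.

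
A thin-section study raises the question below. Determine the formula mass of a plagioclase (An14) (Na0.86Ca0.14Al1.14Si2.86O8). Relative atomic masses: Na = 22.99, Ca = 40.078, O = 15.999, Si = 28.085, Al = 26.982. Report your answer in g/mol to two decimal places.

The formula mass is the sum 0.86·22.99 + 0.14·40.078 + 1.14·26.982 + 2.86·28.085 + 8·15.999.

264.46 g/mol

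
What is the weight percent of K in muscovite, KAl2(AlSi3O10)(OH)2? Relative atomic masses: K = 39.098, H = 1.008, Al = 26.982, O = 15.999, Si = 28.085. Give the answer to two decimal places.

Molar mass of KAl2(AlSi3O10)(OH)2: 1·39.098 + 3·26.982 + 3·28.085 + 12·15.999 + 2·1.008 = 398.303 g/mol.
Mass of K per formula unit: 1 × 39.098 = 39.098 g.
Weight fraction K = 39.098 / 398.303 = 0.0982.

9.82 weight percent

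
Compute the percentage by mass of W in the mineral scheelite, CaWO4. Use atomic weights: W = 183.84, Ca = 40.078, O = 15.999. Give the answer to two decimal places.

M(CaWO4) = 287.914 g/mol.
W contributes 1 × 183.84 = 183.840 g per mole.
183.840/287.914 = 0.6385 → 63.85%.

63.85 wt%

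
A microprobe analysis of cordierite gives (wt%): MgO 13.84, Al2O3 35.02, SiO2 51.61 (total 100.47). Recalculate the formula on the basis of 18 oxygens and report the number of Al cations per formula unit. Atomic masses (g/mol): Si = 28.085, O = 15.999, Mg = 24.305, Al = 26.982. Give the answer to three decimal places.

13.84 wt% MgO ÷ 40.304 g/mol = 0.34339 mol, giving 0.34339 Mg and 0.34339 O.
35.02 wt% Al2O3 ÷ 101.961 g/mol = 0.34346 mol, giving 0.68692 Al and 1.03038 O.
51.61 wt% SiO2 ÷ 60.083 g/mol = 0.85898 mol, giving 0.85898 Si and 1.71796 O.
Oxygen sums to 3.09173; scaling by 18/3.09173 = 5.82198 puts the formula on 18 O.
Al: 0.68692 × 5.82198 = 3.999 atoms per formula unit.

3.999 Al apfu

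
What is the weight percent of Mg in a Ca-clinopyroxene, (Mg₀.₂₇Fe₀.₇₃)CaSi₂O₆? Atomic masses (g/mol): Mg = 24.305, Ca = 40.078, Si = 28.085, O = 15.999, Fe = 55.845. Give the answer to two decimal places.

2.74 wt%

Molar mass of (Mg₀.₂₇Fe₀.₇₃)CaSi₂O₆: 0.27·24.305 + 0.73·55.845 + 1·40.078 + 2·28.085 + 6·15.999 = 239.571 g/mol.
Mass of Mg per formula unit: 0.27 × 24.305 = 6.562 g.
Weight fraction Mg = 6.562 / 239.571 = 0.0274.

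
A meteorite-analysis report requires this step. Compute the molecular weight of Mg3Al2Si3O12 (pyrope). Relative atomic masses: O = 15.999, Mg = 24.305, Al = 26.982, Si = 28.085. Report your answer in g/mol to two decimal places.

The formula mass is the sum 3·24.305 + 2·26.982 + 3·28.085 + 12·15.999.

403.12 g/mol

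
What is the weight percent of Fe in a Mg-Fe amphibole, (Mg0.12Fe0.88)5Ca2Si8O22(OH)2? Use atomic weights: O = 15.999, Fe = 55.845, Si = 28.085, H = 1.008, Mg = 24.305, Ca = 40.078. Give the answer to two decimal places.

25.83 weight percent

Formula mass = 0.60*24.305 + 4.40*55.845 + 2*40.078 + 8*28.085 + 24*15.999 + 2*1.008 = 951.129 g/mol, of which 245.718 g is Fe.
So Fe makes up 245.718/951.129 = 0.2583 of the mass, i.e. 25.83%.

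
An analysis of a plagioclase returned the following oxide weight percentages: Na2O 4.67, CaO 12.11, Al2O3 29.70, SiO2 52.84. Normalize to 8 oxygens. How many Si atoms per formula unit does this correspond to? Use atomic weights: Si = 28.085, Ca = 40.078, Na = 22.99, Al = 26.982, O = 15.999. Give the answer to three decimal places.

Na2O (M=61.979): mol = 0.07535; Na = 0.15070, O = 0.07535.
CaO (M=56.077): mol = 0.21595; Ca = 0.21595, O = 0.21595.
Al2O3 (M=101.961): mol = 0.29129; Al = 0.58258, O = 0.87387.
SiO2 (M=60.083): mol = 0.87945; Si = 0.87945, O = 1.75890.
ΣO = 2.92407; factor = 8/ΣO = 2.73591.
Si apfu = 0.87945 × 2.73591 = 2.406.

2.406 Si apfu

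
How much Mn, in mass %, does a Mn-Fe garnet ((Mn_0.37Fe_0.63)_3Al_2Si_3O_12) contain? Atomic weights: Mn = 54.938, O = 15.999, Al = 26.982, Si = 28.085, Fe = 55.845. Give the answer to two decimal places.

Formula mass = 1.11·54.938 + 1.89·55.845 + 2·26.982 + 3·28.085 + 12·15.999 = 496.735 g/mol, of which 60.981 g is Mn.
So Mn makes up 60.981/496.735 = 0.1228 of the mass, i.e. 12.28%.

12.28 mass %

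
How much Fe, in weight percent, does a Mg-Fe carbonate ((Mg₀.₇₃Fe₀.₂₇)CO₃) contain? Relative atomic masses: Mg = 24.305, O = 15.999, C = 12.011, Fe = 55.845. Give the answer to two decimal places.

M((Mg₀.₇₃Fe₀.₂₇)CO₃) = 92.829 g/mol.
Fe contributes 0.27 × 55.845 = 15.078 g per mole.
15.078/92.829 = 0.1624 → 16.24%.

16.24 weight percent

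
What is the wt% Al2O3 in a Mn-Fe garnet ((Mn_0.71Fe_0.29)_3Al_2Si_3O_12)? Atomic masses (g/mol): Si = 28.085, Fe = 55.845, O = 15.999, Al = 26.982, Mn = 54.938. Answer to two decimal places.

20.56 wt%

Formula mass = 495.810 g/mol.
2 Al → 1.0000 mol Al2O3 per formula unit; M(Al2O3) = 101.961, so Al2O3 mass = 101.961 g.
101.961/495.810 × 100 = 20.56 wt%.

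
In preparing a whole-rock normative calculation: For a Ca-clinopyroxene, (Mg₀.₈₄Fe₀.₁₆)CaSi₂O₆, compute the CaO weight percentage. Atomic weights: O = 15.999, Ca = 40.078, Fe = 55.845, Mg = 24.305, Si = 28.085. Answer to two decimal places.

25.31 wt%

M((Mg₀.₈₄Fe₀.₁₆)CaSi₂O₆) = 221.593 g/mol; M(CaO) = 56.077 g/mol.
Moles CaO per formula unit = 1 Ca ÷ 1 = 1.0000.
CaO fraction = (1.0000 × 56.077) / 221.593 = 56.077/221.593 = 0.2531.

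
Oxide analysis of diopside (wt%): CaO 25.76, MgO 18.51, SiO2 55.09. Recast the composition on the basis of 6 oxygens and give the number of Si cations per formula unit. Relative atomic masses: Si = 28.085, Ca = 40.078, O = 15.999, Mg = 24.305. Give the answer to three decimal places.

CaO: 25.76/56.077 = 0.45937 mol → 0.45937 mol Ca, 0.45937 mol O.
MgO: 18.51/40.304 = 0.45926 mol → 0.45926 mol Mg, 0.45926 mol O.
SiO2: 55.09/60.083 = 0.91690 mol → 0.91690 mol Si, 1.83380 mol O.
Total oxygen = 2.75243 mol. Normalization factor = 6/2.75243 = 2.17989.
Si per 6 O = 0.91690 × 2.17989 = 1.999.

1.999 Si apfu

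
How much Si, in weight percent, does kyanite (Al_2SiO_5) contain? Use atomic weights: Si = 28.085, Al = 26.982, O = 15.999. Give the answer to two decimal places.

M(Al_2SiO_5) = 162.044 g/mol.
Si contributes 1 × 28.085 = 28.085 g per mole.
28.085/162.044 = 0.1733 → 17.33%.

17.33 weight percent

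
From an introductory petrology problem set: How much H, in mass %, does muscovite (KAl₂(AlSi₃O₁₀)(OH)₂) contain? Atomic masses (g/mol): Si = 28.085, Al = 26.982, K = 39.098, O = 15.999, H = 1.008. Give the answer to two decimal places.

0.51 mass %

Formula mass = 1*39.098 + 3*26.982 + 3*28.085 + 12*15.999 + 2*1.008 = 398.303 g/mol, of which 2.016 g is H.
So H makes up 2.016/398.303 = 0.0051 of the mass, i.e. 0.51%.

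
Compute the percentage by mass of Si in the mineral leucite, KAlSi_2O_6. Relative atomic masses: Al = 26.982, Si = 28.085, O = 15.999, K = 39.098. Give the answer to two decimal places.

Molar mass of KAlSi_2O_6: 1×39.098 + 1×26.982 + 2×28.085 + 6×15.999 = 218.244 g/mol.
Mass of Si per formula unit: 2 × 28.085 = 56.170 g.
Weight fraction Si = 56.170 / 218.244 = 0.2574.

25.74 weight percent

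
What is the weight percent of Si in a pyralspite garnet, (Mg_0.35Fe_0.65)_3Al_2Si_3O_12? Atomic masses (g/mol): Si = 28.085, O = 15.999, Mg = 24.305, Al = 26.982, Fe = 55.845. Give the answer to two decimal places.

18.13 weight percent

Molar mass of (Mg_0.35Fe_0.65)_3Al_2Si_3O_12: 1.05·24.305 + 1.95·55.845 + 2·26.982 + 3·28.085 + 12·15.999 = 464.625 g/mol.
Mass of Si per formula unit: 3 × 28.085 = 84.255 g.
Weight fraction Si = 84.255 / 464.625 = 0.1813.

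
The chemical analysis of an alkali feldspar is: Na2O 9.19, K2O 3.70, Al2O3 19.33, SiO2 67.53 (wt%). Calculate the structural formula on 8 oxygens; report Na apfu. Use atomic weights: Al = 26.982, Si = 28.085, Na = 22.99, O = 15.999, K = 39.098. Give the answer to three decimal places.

0.790 Na apfu

9.19 wt% Na2O ÷ 61.979 g/mol = 0.14828 mol, giving 0.29656 Na and 0.14828 O.
3.70 wt% K2O ÷ 94.195 g/mol = 0.03928 mol, giving 0.07856 K and 0.03928 O.
19.33 wt% Al2O3 ÷ 101.961 g/mol = 0.18958 mol, giving 0.37916 Al and 0.56874 O.
67.53 wt% SiO2 ÷ 60.083 g/mol = 1.12395 mol, giving 1.12395 Si and 2.24790 O.
Oxygen sums to 3.00420; scaling by 8/3.00420 = 2.66294 puts the formula on 8 O.
Na: 0.29656 × 2.66294 = 0.790 atoms per formula unit.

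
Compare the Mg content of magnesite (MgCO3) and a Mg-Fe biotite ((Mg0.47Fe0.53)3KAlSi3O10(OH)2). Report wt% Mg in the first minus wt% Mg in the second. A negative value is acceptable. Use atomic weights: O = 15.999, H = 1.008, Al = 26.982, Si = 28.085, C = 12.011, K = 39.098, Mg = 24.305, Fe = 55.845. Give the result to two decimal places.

21.50 percentage points

M(MgCO3) = 84.313 g/mol, so wt% Mg = 24.305/84.313 × 100 = 28.83%.
M((Mg0.47Fe0.53)3KAlSi3O10(OH)2) = 467.403 g/mol, so wt% Mg = 34.270/467.403 × 100 = 7.33%.
28.83 − 7.33 = 21.50 pp.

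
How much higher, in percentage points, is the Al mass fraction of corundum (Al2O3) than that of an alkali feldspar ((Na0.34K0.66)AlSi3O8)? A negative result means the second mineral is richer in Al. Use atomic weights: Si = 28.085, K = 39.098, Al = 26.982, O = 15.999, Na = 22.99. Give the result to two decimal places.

43.04 percentage points

First mineral: 53.964 g Al in 101.961 g formula = 52.93 wt% Al.
Second mineral: 26.982 g Al in 272.850 g formula = 9.89 wt% Al.
52.93% − 9.89% gives a difference of 43.04 percentage points.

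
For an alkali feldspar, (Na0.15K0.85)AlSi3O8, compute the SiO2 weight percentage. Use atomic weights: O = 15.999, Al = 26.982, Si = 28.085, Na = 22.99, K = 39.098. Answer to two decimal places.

65.33 wt%

Formula mass = 275.911 g/mol.
3 Si → 3.0000 mol SiO2 per formula unit; M(SiO2) = 60.083, so SiO2 mass = 180.249 g.
180.249/275.911 × 100 = 65.33 wt%.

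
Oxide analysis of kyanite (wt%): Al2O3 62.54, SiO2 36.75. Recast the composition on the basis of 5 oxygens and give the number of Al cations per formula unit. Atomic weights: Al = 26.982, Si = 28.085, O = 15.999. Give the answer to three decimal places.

2.002 Al apfu

Al2O3: 62.54/101.961 = 0.61337 mol → 1.22674 mol Al, 1.84011 mol O.
SiO2: 36.75/60.083 = 0.61165 mol → 0.61165 mol Si, 1.22330 mol O.
Total oxygen = 3.06341 mol. Normalization factor = 5/3.06341 = 1.63217.
Al per 5 O = 1.22674 × 1.63217 = 2.002.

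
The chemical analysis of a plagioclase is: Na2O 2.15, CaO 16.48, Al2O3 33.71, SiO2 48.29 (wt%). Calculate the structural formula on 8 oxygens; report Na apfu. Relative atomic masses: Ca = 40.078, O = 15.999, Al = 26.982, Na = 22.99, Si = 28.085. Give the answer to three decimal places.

0.190 Na apfu

Na2O: 2.15/61.979 = 0.03469 mol → 0.06938 mol Na, 0.03469 mol O.
CaO: 16.48/56.077 = 0.29388 mol → 0.29388 mol Ca, 0.29388 mol O.
Al2O3: 33.71/101.961 = 0.33062 mol → 0.66124 mol Al, 0.99186 mol O.
SiO2: 48.29/60.083 = 0.80372 mol → 0.80372 mol Si, 1.60744 mol O.
Total oxygen = 2.92787 mol. Normalization factor = 8/2.92787 = 2.73236.
Na per 8 O = 0.06938 × 2.73236 = 0.190.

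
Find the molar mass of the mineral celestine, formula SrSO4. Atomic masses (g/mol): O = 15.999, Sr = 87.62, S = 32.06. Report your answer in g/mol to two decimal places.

M = 1*87.62 + 1*32.06 + 4*15.999

183.68 g/mol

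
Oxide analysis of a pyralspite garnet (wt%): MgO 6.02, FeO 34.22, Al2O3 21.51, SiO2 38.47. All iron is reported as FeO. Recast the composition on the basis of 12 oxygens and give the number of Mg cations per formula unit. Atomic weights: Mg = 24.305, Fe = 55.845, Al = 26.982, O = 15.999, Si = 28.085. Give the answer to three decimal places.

0.706 Mg apfu

6.02 wt% MgO ÷ 40.304 g/mol = 0.14936 mol, giving 0.14936 Mg and 0.14936 O.
34.22 wt% FeO ÷ 71.844 g/mol = 0.47631 mol, giving 0.47631 Fe and 0.47631 O.
21.51 wt% Al2O3 ÷ 101.961 g/mol = 0.21096 mol, giving 0.42192 Al and 0.63288 O.
38.47 wt% SiO2 ÷ 60.083 g/mol = 0.64028 mol, giving 0.64028 Si and 1.28056 O.
Oxygen sums to 2.53911; scaling by 12/2.53911 = 4.72607 puts the formula on 12 O.
Mg: 0.14936 × 4.72607 = 0.706 atoms per formula unit.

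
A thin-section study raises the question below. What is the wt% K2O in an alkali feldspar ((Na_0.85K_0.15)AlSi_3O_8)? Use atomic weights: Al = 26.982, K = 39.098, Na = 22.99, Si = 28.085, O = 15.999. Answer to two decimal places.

Molar mass of (Na_0.85K_0.15)AlSi_3O_8 = 0.85×22.99 + 0.15×39.098 + 1×26.982 + 3×28.085 + 8×15.999 = 264.635 g/mol.
Each formula unit contains 0.15 K, equivalent to 0.15/2 = 0.0750 mol K2O.
M(K2O) = 2×39.098 + 1×15.999 = 94.195 g/mol.
Mass of K2O per formula unit = 0.0750 × 94.195 = 7.065 g.
K2O wt% = 7.065 / 264.635 × 100 = 2.67%.

2.67 wt%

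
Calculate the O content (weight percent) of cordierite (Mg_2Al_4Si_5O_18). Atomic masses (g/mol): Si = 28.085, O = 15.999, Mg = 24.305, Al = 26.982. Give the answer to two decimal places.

Molar mass of Mg_2Al_4Si_5O_18: 2·24.305 + 4·26.982 + 5·28.085 + 18·15.999 = 584.945 g/mol.
Mass of O per formula unit: 18 × 15.999 = 287.982 g.
Weight fraction O = 287.982 / 584.945 = 0.4923.

49.23 weight percent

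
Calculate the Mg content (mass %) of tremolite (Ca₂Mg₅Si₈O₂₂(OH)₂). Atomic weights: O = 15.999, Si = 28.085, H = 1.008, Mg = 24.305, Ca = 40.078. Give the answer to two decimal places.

14.96 mass %

Molar mass of Ca₂Mg₅Si₈O₂₂(OH)₂: 2·40.078 + 5·24.305 + 8·28.085 + 24·15.999 + 2·1.008 = 812.353 g/mol.
Mass of Mg per formula unit: 5 × 24.305 = 121.525 g.
Weight fraction Mg = 121.525 / 812.353 = 0.1496.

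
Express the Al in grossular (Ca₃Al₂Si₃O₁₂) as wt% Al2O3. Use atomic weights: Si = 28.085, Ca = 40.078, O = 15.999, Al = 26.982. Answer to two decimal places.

22.64 wt%

Molar mass of Ca₃Al₂Si₃O₁₂ = 3×40.078 + 2×26.982 + 3×28.085 + 12×15.999 = 450.441 g/mol.
Each formula unit contains 2 Al, equivalent to 2/2 = 1.0000 mol Al2O3.
M(Al2O3) = 2×26.982 + 3×15.999 = 101.961 g/mol.
Mass of Al2O3 per formula unit = 1.0000 × 101.961 = 101.961 g.
Al2O3 wt% = 101.961 / 450.441 × 100 = 22.64%.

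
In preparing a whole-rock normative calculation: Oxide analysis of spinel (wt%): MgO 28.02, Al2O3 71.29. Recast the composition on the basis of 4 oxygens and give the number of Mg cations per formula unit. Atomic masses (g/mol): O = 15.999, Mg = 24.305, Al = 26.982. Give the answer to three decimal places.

28.02 wt% MgO ÷ 40.304 g/mol = 0.69522 mol, giving 0.69522 Mg and 0.69522 O.
71.29 wt% Al2O3 ÷ 101.961 g/mol = 0.69919 mol, giving 1.39838 Al and 2.09757 O.
Oxygen sums to 2.79279; scaling by 4/2.79279 = 1.43226 puts the formula on 4 O.
Mg: 0.69522 × 1.43226 = 0.996 atoms per formula unit.

0.996 Mg apfu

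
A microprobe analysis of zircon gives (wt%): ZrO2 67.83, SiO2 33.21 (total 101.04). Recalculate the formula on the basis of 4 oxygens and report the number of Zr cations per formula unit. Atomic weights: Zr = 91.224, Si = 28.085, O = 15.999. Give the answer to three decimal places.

0.998 Zr apfu

ZrO2: 67.83/123.222 = 0.55047 mol → 0.55047 mol Zr, 1.10094 mol O.
SiO2: 33.21/60.083 = 0.55274 mol → 0.55274 mol Si, 1.10548 mol O.
Total oxygen = 2.20642 mol. Normalization factor = 4/2.20642 = 1.81289.
Zr per 4 O = 0.55047 × 1.81289 = 0.998.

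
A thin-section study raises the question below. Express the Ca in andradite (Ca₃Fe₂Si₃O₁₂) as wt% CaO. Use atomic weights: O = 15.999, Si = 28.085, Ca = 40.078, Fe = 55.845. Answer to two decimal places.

Formula mass = 508.167 g/mol.
3 Ca → 3.0000 mol CaO per formula unit; M(CaO) = 56.077, so CaO mass = 168.231 g.
168.231/508.167 × 100 = 33.11 wt%.

33.11 wt%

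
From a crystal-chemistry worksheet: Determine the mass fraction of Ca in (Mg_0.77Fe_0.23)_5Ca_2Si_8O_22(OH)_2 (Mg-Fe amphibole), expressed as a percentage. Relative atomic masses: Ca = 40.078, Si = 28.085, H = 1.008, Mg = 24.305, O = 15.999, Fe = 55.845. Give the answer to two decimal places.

9.45 wt%

Molar mass of (Mg_0.77Fe_0.23)_5Ca_2Si_8O_22(OH)_2: 3.85×24.305 + 1.15×55.845 + 2×40.078 + 8×28.085 + 24×15.999 + 2×1.008 = 848.624 g/mol.
Mass of Ca per formula unit: 2 × 40.078 = 80.156 g.
Weight fraction Ca = 80.156 / 848.624 = 0.0945.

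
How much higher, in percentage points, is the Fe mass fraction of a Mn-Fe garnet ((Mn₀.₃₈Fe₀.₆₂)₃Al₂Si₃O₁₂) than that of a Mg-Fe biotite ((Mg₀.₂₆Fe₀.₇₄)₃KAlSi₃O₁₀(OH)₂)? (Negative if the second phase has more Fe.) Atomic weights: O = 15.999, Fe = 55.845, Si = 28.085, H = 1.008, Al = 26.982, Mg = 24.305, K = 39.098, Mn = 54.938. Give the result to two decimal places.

-4.53 percentage points

Fe in (Mn₀.₃₈Fe₀.₆₂)₃Al₂Si₃O₁₂: molar mass 496.708 g/mol; 1.86×55.845 = 103.872 g → 20.91 wt%.
Fe in (Mg₀.₂₆Fe₀.₇₄)₃KAlSi₃O₁₀(OH)₂: molar mass 487.273 g/mol; 2.22×55.845 = 123.976 g → 25.44 wt%.
Difference = 20.91 − 25.44 = -4.53 percentage points.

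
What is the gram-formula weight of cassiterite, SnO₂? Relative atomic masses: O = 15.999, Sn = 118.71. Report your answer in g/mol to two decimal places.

The formula mass is the sum 1*118.71 + 2*15.999.

150.71 g/mol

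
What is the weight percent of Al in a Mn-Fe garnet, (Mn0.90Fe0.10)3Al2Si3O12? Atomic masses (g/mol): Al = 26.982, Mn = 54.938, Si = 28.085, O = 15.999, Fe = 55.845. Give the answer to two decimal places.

M((Mn0.90Fe0.10)3Al2Si3O12) = 495.293 g/mol.
Al contributes 2 × 26.982 = 53.964 g per mole.
53.964/495.293 = 0.1090 → 10.90%.

10.90 mass %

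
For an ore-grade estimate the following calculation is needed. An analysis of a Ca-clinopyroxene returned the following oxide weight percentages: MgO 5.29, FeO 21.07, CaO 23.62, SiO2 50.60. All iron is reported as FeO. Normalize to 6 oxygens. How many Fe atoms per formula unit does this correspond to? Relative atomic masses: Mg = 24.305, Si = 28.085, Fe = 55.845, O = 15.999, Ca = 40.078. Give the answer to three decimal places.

MgO (M=40.304): mol = 0.13125; Mg = 0.13125, O = 0.13125.
FeO (M=71.844): mol = 0.29327; Fe = 0.29327, O = 0.29327.
CaO (M=56.077): mol = 0.42121; Ca = 0.42121, O = 0.42121.
SiO2 (M=60.083): mol = 0.84217; Si = 0.84217, O = 1.68434.
ΣO = 2.53007; factor = 6/ΣO = 2.37148.
Fe apfu = 0.29327 × 2.37148 = 0.695.

0.695 Fe apfu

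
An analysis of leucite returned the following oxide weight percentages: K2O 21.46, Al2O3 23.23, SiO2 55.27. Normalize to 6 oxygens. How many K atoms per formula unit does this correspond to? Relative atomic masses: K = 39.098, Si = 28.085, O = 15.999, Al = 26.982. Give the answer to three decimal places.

0.994 K apfu

K2O: 21.46/94.195 = 0.22783 mol → 0.45566 mol K, 0.22783 mol O.
Al2O3: 23.23/101.961 = 0.22783 mol → 0.45566 mol Al, 0.68349 mol O.
SiO2: 55.27/60.083 = 0.91989 mol → 0.91989 mol Si, 1.83978 mol O.
Total oxygen = 2.75110 mol. Normalization factor = 6/2.75110 = 2.18095.
K per 6 O = 0.45566 × 2.18095 = 0.994.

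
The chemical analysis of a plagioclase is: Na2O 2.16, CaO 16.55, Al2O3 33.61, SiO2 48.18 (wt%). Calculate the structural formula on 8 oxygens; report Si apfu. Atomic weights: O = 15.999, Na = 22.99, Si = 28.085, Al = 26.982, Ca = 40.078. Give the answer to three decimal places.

2.195 Si apfu

Na2O (M=61.979): mol = 0.03485; Na = 0.06970, O = 0.03485.
CaO (M=56.077): mol = 0.29513; Ca = 0.29513, O = 0.29513.
Al2O3 (M=101.961): mol = 0.32964; Al = 0.65928, O = 0.98892.
SiO2 (M=60.083): mol = 0.80189; Si = 0.80189, O = 1.60378.
ΣO = 2.92268; factor = 8/ΣO = 2.73721.
Si apfu = 0.80189 × 2.73721 = 2.195.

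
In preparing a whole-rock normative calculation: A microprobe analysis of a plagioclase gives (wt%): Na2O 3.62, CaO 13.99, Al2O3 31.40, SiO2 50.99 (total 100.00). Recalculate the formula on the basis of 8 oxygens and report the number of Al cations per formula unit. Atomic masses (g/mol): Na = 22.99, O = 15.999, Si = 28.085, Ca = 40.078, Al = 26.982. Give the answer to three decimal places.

1.682 Al apfu

3.62 wt% Na2O ÷ 61.979 g/mol = 0.05841 mol, giving 0.11682 Na and 0.05841 O.
13.99 wt% CaO ÷ 56.077 g/mol = 0.24948 mol, giving 0.24948 Ca and 0.24948 O.
31.40 wt% Al2O3 ÷ 101.961 g/mol = 0.30796 mol, giving 0.61592 Al and 0.92388 O.
50.99 wt% SiO2 ÷ 60.083 g/mol = 0.84866 mol, giving 0.84866 Si and 1.69732 O.
Oxygen sums to 2.92909; scaling by 8/2.92909 = 2.73122 puts the formula on 8 O.
Al: 0.61592 × 2.73122 = 1.682 atoms per formula unit.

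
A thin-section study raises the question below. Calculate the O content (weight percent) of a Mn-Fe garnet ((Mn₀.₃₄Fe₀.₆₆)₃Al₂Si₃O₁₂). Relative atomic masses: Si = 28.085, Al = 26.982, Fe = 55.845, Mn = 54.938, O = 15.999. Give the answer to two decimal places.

Molar mass of (Mn₀.₃₄Fe₀.₆₆)₃Al₂Si₃O₁₂: 1.02·54.938 + 1.98·55.845 + 2·26.982 + 3·28.085 + 12·15.999 = 496.817 g/mol.
Mass of O per formula unit: 12 × 15.999 = 191.988 g.
Weight fraction O = 191.988 / 496.817 = 0.3864.

38.64 weight percent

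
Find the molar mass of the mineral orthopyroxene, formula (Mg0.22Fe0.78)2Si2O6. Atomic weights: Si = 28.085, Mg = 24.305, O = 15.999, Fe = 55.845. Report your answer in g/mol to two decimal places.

Mg: 0.44 × 24.305 = 10.6942
Fe: 1.56 × 55.845 = 87.1182
Si: 2 × 28.085 = 56.1700
O: 6 × 15.999 = 95.9940
Summing the contributions gives the formula mass.

249.98 g/mol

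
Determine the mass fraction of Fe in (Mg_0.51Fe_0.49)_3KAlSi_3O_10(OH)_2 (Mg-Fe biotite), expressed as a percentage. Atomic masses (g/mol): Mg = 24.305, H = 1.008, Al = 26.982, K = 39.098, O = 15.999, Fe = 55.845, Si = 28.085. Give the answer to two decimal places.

Formula mass = 1.53·24.305 + 1.47·55.845 + 1·39.098 + 1·26.982 + 3·28.085 + 12·15.999 + 2·1.008 = 463.618 g/mol, of which 82.092 g is Fe.
So Fe makes up 82.092/463.618 = 0.1771 of the mass, i.e. 17.71%.

17.71 weight percent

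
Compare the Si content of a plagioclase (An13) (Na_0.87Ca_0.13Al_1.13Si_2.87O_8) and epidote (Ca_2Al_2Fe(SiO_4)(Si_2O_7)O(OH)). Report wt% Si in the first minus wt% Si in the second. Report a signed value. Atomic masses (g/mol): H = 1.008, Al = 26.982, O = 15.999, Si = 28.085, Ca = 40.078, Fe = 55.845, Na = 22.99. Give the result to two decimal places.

Si in Na_0.87Ca_0.13Al_1.13Si_2.87O_8: molar mass 264.297 g/mol; 2.87×28.085 = 80.604 g → 30.50 wt%.
Si in Ca_2Al_2Fe(SiO_4)(Si_2O_7)O(OH): molar mass 483.215 g/mol; 3×28.085 = 84.255 g → 17.44 wt%.
Difference = 30.50 − 17.44 = 13.06 percentage points.

13.06 percentage points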